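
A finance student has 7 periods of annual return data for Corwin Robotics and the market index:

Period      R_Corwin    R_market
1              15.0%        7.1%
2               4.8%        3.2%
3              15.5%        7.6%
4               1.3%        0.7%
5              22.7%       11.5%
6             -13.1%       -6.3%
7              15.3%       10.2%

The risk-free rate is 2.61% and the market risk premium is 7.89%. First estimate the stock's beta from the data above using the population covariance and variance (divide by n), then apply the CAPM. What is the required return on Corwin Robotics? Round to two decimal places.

17.77%

Mean R_i = (15.0 + 4.8 + 15.5 + 1.3 + 22.7 − 13.1 + 15.3) / 7 = 8.7857%
Mean R_m = (7.1 + 3.2 + 7.6 + 0.7 + 11.5 − 6.3 + 10.2) / 7 = 4.8571%
Σ(R_i − R̄_i)(R_m − R̄_m) = 441.4957  ⇒  Cov = 441.4957 / 7 = 63.0708
Σ(R_m − R̄_m)² = 229.7371  ⇒  Var(R_m) = 229.7371 / 7 = 32.8196
β = Cov / Var(R_m) = 63.0708 / 32.8196 = 1.9217
E(R) = R_f + β × MRP = 2.61% + 1.9217 × 7.89% = 17.77%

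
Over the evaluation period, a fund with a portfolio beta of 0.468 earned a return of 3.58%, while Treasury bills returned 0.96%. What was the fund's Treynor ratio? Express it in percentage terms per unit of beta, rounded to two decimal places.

Treynor = (R_P − R_f) / β_P = (3.58% − 0.96%) / 0.4680 = 2.62% / 0.4680 = 5.60%

5.60%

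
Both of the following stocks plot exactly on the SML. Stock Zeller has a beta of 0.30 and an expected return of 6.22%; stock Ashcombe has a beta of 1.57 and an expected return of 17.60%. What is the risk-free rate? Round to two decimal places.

Both satisfy E(R) = R_f + β·MRP, so the slope of the SML is
MRP = (17.60% − 6.22%) / (1.57 − 0.30) = 11.38% / 1.27 = 8.9606%
R_f = E(R_Zeller) − β_Zeller·MRP = 6.22% − 0.30 × 8.9606% = 3.5318%

3.53%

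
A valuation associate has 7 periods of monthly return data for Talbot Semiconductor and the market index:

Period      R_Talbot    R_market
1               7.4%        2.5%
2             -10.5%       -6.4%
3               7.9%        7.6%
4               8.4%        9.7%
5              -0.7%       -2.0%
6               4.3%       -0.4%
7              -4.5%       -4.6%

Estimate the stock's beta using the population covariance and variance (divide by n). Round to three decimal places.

Mean R_i = (7.4 − 10.5 + 7.9 + 8.4 − 0.7 + 4.3 − 4.5) / 7 = 1.7571%
Mean R_m = (2.5 − 6.4 + 7.6 + 9.7 − 2.0 − 0.4 − 4.6) / 7 = 0.9143%
Σ(R_i − R̄_i)(R_m − R̄_m) = 236.3543  ⇒  Cov = 236.3543 / 7 = 33.7649
Σ(R_m − R̄_m)² = 218.5286  ⇒  Var(R_m) = 218.5286 / 7 = 31.2184
β = Cov / Var(R_m) = 33.7649 / 31.2184 = 1.0816

1.082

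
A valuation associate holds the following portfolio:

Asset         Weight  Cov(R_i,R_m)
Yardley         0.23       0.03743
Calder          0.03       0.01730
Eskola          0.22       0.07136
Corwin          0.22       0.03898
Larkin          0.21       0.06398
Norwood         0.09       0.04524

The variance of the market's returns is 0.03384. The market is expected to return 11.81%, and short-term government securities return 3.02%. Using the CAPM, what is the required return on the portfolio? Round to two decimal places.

β_Yardley = 0.03743 / 0.03384 = 1.1061
β_Calder = 0.01730 / 0.03384 = 0.5112
β_Eskola = 0.07136 / 0.03384 = 2.1087
β_Corwin = 0.03898 / 0.03384 = 1.1519
β_Larkin = 0.06398 / 0.03384 = 1.8907
β_Norwood = 0.04524 / 0.03384 = 1.3369
β_P = Σ w_i β_i = 0.23×1.1061 + 0.03×0.5112 + 0.22×2.1087 + 0.22×1.1519 + 0.21×1.8907 + 0.09×1.3369 = 1.5044
MRP = 11.81% − 3.02% = 8.79%
E(R_P) = R_f + β_P × MRP = 3.02% + 1.5044 × 8.79% = 16.24%

16.24%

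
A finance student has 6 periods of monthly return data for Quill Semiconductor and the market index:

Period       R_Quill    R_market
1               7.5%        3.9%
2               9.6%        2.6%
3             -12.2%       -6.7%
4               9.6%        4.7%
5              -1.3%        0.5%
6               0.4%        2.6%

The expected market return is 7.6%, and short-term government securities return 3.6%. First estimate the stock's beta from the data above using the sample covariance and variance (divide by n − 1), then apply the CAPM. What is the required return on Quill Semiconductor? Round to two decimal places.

11.21%

Mean R_i = (7.5 + 9.6 − 12.2 + 9.6 − 1.3 + 0.4) / 6 = 2.2667%
Mean R_m = (3.9 + 2.6 − 6.7 + 4.7 + 0.5 + 2.6) / 6 = 1.2667%
Σ(R_i − R̄_i)(R_m − R̄_m) = 164.2333  ⇒  Cov = 164.2333 / 5 = 32.8467
Σ(R_m − R̄_m)² = 86.3333  ⇒  Var(R_m) = 86.3333 / 5 = 17.2667
β = Cov / Var(R_m) = 32.8467 / 17.2667 = 1.9023
MRP = 7.6% − 3.6% = 4.00%
E(R) = R_f + β × MRP = 3.6% + 1.9023 × 4.0% = 11.21%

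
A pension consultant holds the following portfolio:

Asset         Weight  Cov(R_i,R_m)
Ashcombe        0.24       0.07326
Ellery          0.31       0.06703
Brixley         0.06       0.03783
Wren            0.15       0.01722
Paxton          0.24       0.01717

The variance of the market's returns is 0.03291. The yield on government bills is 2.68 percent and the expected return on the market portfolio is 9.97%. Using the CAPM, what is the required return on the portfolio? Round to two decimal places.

13.17%

β_Ashcombe = 0.07326 / 0.03291 = 2.2261
β_Ellery = 0.06703 / 0.03291 = 2.0368
β_Brixley = 0.03783 / 0.03291 = 1.1495
β_Wren = 0.01722 / 0.03291 = 0.5232
β_Paxton = 0.01717 / 0.03291 = 0.5217
β_P = Σ w_i β_i = 0.24×2.2261 + 0.31×2.0368 + 0.06×1.1495 + 0.15×0.5232 + 0.24×0.5217 = 1.4383
MRP = 9.97% − 2.68% = 7.29%
E(R_P) = R_f + β_P × MRP = 2.68% + 1.4383 × 7.29% = 13.17%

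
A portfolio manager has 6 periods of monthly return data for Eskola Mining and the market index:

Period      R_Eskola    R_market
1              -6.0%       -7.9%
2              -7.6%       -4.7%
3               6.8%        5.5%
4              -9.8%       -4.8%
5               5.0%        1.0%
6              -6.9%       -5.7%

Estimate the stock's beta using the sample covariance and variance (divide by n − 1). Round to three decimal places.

1.282

Mean R_i = (-6.0 − 7.6 + 6.8 − 9.8 + 5.0 − 6.9) / 6 = -3.0833%
Mean R_m = (-7.9 − 4.7 + 5.5 − 4.8 + 1.0 − 5.7) / 6 = -2.7667%
Σ(R_i − R̄_i)(R_m − R̄_m) = 160.7067  ⇒  Cov = 160.7067 / 5 = 32.1413
Σ(R_m − R̄_m)² = 125.3533  ⇒  Var(R_m) = 125.3533 / 5 = 25.0707
β = Cov / Var(R_m) = 32.1413 / 25.0707 = 1.2820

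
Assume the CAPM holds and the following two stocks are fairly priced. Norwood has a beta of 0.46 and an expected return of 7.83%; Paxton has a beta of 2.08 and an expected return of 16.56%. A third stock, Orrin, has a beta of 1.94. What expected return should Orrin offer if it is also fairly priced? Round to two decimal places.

MRP (SML slope) = (16.56% − 7.83%) / (2.08 − 0.46) = 8.73% / 1.62 = 5.3889%
R_f (intercept) = 7.83% − 0.46 × 5.3889% = 5.3511%
E(R_Orrin) = R_f + β × MRP = 5.3511% + 1.94 × 5.3889% = 15.81%

15.81%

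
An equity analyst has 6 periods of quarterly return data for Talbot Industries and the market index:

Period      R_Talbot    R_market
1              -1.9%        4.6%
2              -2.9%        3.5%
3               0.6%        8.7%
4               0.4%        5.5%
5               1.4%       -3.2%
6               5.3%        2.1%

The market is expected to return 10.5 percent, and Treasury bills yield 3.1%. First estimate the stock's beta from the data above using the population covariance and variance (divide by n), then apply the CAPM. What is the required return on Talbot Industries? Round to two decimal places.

Mean R_i = (-1.9 − 2.9 + 0.6 + 0.4 + 1.4 + 5.3) / 6 = 0.4833%
Mean R_m = (4.6 + 3.5 + 8.7 + 5.5 − 3.2 + 2.1) / 6 = 3.5333%
Σ(R_i − R̄_i)(R_m − R̄_m) = -15.0667  ⇒  Cov = -15.0667 / 6 = -2.5111
Σ(R_m − R̄_m)² = 79.0933  ⇒  Var(R_m) = 79.0933 / 6 = 13.1822
β = Cov / Var(R_m) = -2.5111 / 13.1822 = -0.1905
MRP = 10.5% − 3.1% = 7.40%
E(R) = R_f + β × MRP = 3.1% + -0.1905 × 7.4% = 1.69%

1.69%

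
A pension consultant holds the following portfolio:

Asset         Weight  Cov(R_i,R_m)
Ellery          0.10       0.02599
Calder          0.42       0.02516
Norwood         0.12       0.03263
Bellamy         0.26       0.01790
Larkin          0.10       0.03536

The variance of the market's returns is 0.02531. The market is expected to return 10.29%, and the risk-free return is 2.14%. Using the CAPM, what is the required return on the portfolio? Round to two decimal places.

10.28%

β_Ellery = 0.02599 / 0.02531 = 1.0269
β_Calder = 0.02516 / 0.02531 = 0.9941
β_Norwood = 0.03263 / 0.02531 = 1.2892
β_Bellamy = 0.01790 / 0.02531 = 0.7072
β_Larkin = 0.03536 / 0.02531 = 1.3971
β_P = Σ w_i β_i = 0.10×1.0269 + 0.42×0.9941 + 0.12×1.2892 + 0.26×0.7072 + 0.10×1.3971 = 0.9985
MRP = 10.29% − 2.14% = 8.15%
E(R_P) = R_f + β_P × MRP = 2.14% + 0.9985 × 8.15% = 10.28%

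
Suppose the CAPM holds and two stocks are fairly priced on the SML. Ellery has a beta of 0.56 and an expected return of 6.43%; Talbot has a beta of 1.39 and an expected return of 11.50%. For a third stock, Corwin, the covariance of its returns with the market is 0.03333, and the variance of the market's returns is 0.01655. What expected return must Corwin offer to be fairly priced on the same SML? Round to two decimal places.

15.31%

MRP = (11.50% − 6.43%) / (1.39 − 0.56) = 6.1084%
R_f = 6.43% − 0.56 × 6.1084% = 3.0093%
β_Corwin = Cov / Var(R_m) = 0.03333 / 0.01655 = 2.0139
E(R_Corwin) = R_f + β × MRP = 3.0093% + 2.0139 × 6.1084% = 15.31%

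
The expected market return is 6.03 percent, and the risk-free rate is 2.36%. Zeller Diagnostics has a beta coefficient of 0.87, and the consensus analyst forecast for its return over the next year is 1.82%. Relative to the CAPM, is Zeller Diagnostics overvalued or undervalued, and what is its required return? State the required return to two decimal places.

Overvalued; required return 5.55%

MRP = 6.03% − 2.36% = 3.67%
Required return = R_f + β·MRP = 2.36% + 0.87 × 3.67% = 5.55%
Forecast 1.82% < required 5.55% → the stock plots below the SML → overvalued.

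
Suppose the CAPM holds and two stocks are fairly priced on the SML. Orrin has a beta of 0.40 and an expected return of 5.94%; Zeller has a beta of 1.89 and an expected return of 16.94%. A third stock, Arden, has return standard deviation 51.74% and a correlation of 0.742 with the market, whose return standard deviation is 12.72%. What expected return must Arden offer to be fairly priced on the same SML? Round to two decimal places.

MRP = (16.94% − 5.94%) / (1.89 − 0.40) = 7.3826%
R_f = 5.94% − 0.40 × 7.3826% = 2.9870%
β_Arden = ρ·σ_i/σ_m = 0.742 × 51.74 / 12.72 = 3.0182
E(R_Arden) = R_f + β × MRP = 2.9870% + 3.0182 × 7.3826% = 25.27%

25.27%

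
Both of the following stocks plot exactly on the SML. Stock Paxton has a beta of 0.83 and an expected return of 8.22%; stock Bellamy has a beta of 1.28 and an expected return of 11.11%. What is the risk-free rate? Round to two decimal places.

2.89%

Both satisfy E(R) = R_f + β·MRP, so the slope of the SML is
MRP = (11.11% − 8.22%) / (1.28 − 0.83) = 2.89% / 0.45 = 6.4222%
R_f = E(R_Paxton) − β_Paxton·MRP = 8.22% − 0.83 × 6.4222% = 2.8896%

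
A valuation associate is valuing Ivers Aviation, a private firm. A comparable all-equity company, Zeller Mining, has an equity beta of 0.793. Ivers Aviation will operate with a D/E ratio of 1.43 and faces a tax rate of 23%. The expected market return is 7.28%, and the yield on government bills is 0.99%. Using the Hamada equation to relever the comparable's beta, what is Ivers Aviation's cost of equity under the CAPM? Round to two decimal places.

β_L = β_U × [1 + (1 − t)(D/E)] = 0.793 × [1 + (1 − 0.23) × 1.43]
    = 0.793 × [1 + 0.77 × 1.43] = 0.793 × 2.1011 = 1.6662
MRP = 7.28% − 0.99% = 6.29%
E(R) = R_f + β_L × MRP = 0.99% + 1.6662 × 6.29% = 11.47%

11.47%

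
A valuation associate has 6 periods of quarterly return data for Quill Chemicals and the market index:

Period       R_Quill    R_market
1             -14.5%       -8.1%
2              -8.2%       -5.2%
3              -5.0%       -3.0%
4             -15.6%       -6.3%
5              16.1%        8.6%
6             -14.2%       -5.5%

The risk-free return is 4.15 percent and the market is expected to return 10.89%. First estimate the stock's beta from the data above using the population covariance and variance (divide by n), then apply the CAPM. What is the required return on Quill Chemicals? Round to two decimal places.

Mean R_i = (-14.5 − 8.2 − 5.0 − 15.6 + 16.1 − 14.2) / 6 = -6.9000%
Mean R_m = (-8.1 − 5.2 − 3.0 − 6.3 + 8.6 − 5.5) / 6 = -3.2500%
Σ(R_i − R̄_i)(R_m − R̄_m) = 355.3800  ⇒  Cov = 355.3800 / 6 = 59.2300
Σ(R_m − R̄_m)² = 182.1750  ⇒  Var(R_m) = 182.1750 / 6 = 30.3625
β = Cov / Var(R_m) = 59.2300 / 30.3625 = 1.9508
MRP = 10.89% − 4.15% = 6.74%
E(R) = R_f + β × MRP = 4.15% + 1.9508 × 6.74% = 17.30%

17.30%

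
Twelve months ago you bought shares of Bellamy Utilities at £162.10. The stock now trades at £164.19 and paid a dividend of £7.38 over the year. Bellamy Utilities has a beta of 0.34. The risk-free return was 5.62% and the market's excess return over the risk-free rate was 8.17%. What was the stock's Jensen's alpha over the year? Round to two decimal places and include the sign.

-2.56%

Realised HPR = (P1 + D1 − P0) / P0 = (164.19 + 7.38 − 162.10) / 162.10 = 9.47 / 162.10 = 5.8421%
CAPM required = R_f + β·MRP = 5.62% + 0.34 × 8.17% = 8.3978%
α = realised − required = 5.8421% − 8.3978% = -2.56%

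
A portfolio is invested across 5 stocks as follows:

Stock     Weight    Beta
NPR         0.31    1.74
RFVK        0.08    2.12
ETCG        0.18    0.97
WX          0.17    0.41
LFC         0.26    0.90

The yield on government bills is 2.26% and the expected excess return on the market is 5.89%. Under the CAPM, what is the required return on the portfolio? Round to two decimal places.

9.25%

β_P = Σ w_i β_i = 0.31×1.74 + 0.08×2.12 + 0.18×0.97 + 0.17×0.41 + 0.26×0.90 = 1.1873
E(R_P) = R_f + β_P × MRP = 2.26% + 1.1873 × 5.89% = 9.25%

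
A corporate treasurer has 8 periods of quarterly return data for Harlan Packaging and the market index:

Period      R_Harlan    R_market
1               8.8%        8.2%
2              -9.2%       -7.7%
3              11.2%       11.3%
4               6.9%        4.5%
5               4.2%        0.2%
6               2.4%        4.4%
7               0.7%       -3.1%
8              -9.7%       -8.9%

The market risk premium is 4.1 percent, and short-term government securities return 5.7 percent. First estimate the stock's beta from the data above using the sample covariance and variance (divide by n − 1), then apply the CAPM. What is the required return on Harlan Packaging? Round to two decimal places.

Mean R_i = (8.8 − 9.2 + 11.2 + 6.9 + 4.2 + 2.4 + 0.7 − 9.7) / 8 = 1.9125%
Mean R_m = (8.2 − 7.7 + 11.3 + 4.5 + 0.2 + 4.4 − 3.1 − 8.9) / 8 = 1.1125%
Σ(R_i − R̄_i)(R_m − R̄_m) = 379.1488  ⇒  Cov = 379.1488 / 7 = 54.1641
Σ(R_m − R̄_m)² = 372.7888  ⇒  Var(R_m) = 372.7888 / 7 = 53.2555
β = Cov / Var(R_m) = 54.1641 / 53.2555 = 1.0171
E(R) = R_f + β × MRP = 5.7% + 1.0171 × 4.1% = 9.87%

9.87%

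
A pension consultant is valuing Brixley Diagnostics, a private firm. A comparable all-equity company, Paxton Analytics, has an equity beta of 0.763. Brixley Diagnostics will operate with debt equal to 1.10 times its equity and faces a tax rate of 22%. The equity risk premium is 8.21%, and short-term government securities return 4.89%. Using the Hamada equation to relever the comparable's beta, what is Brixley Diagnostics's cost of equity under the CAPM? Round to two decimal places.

16.53%

β_L = β_U × [1 + (1 − t)(D/E)] = 0.763 × [1 + (1 − 0.22) × 1.10]
    = 0.763 × [1 + 0.78 × 1.10] = 0.763 × 1.8580 = 1.4177
E(R) = R_f + β_L × MRP = 4.89% + 1.4177 × 8.21% = 16.53%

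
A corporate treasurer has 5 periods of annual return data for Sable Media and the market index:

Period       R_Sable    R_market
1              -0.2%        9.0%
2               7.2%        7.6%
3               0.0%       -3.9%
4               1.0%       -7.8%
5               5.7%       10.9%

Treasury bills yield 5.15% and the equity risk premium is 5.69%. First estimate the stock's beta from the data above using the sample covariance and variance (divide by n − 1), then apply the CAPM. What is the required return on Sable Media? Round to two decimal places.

Mean R_i = (-0.2 + 7.2 + 0.0 + 1.0 + 5.7) / 5 = 2.7400%
Mean R_m = (9.0 + 7.6 − 3.9 − 7.8 + 10.9) / 5 = 3.1600%
Σ(R_i − R̄_i)(R_m − R̄_m) = 63.9580  ⇒  Cov = 63.9580 / 4 = 15.9895
Σ(R_m − R̄_m)² = 283.6920  ⇒  Var(R_m) = 283.6920 / 4 = 70.9230
β = Cov / Var(R_m) = 15.9895 / 70.9230 = 0.2254
E(R) = R_f + β × MRP = 5.15% + 0.2254 × 5.69% = 6.43%

6.43%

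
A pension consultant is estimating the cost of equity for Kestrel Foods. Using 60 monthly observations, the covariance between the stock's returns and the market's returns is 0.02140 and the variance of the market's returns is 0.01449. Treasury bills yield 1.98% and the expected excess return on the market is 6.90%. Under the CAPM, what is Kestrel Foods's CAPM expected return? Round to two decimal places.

12.17%

β = Cov(R_i, R_m) / Var(R_m) = 0.02140 / 0.01449 = 1.4769
E(R) = R_f + β × MRP = 1.98% + 1.4769 × 6.90% = 12.17%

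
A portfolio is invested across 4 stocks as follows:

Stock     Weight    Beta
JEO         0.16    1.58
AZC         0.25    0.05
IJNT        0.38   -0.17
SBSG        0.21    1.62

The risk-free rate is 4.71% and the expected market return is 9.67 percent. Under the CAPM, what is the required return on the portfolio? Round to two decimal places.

7.39%

β_P = Σ w_i β_i = 0.16×1.58 + 0.25×0.05 + 0.38×-0.17 + 0.21×1.62 = 0.5409
MRP = 9.67% − 4.71% = 4.96%
E(R_P) = R_f + β_P × MRP = 4.71% + 0.5409 × 4.96% = 7.39%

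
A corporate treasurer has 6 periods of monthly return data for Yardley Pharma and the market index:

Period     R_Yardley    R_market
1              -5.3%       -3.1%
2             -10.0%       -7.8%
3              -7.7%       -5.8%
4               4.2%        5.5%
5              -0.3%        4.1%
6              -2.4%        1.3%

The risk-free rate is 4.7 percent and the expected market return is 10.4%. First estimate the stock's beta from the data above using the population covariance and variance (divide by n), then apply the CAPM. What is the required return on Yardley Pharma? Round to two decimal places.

10.01%

Mean R_i = (-5.3 − 10.0 − 7.7 + 4.2 − 0.3 − 2.4) / 6 = -3.5833%
Mean R_m = (-3.1 − 7.8 − 5.8 + 5.5 + 4.1 + 1.3) / 6 = -0.9667%
Σ(R_i − R̄_i)(R_m − R̄_m) = 137.0567  ⇒  Cov = 137.0567 / 6 = 22.8428
Σ(R_m − R̄_m)² = 147.2333  ⇒  Var(R_m) = 147.2333 / 6 = 24.5389
β = Cov / Var(R_m) = 22.8428 / 24.5389 = 0.9309
MRP = 10.4% − 4.7% = 5.70%
E(R) = R_f + β × MRP = 4.7% + 0.9309 × 5.7% = 10.01%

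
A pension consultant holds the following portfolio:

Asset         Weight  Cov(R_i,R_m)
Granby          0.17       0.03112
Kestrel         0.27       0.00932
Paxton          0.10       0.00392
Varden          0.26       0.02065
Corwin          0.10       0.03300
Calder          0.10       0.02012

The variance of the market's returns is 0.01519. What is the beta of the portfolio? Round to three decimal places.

β_Granby = 0.03112 / 0.01519 = 2.0487
β_Kestrel = 0.00932 / 0.01519 = 0.6136
β_Paxton = 0.00392 / 0.01519 = 0.2581
β_Varden = 0.02065 / 0.01519 = 1.3594
β_Corwin = 0.03300 / 0.01519 = 2.1725
β_Calder = 0.02012 / 0.01519 = 1.3246
β_P = Σ w_i β_i = 0.17×2.0487 + 0.27×0.6136 + 0.10×0.2581 + 0.26×1.3594 + 0.10×2.1725 + 0.10×1.3246 = 1.2429

1.243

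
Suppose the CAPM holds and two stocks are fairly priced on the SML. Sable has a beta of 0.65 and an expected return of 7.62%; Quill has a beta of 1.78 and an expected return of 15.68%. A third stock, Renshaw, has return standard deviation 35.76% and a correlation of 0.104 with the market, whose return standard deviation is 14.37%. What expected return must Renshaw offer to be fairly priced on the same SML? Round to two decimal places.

4.83%

MRP = (15.68% − 7.62%) / (1.78 − 0.65) = 7.1327%
R_f = 7.62% − 0.65 × 7.1327% = 2.9837%
β_Renshaw = ρ·σ_i/σ_m = 0.104 × 35.76 / 14.37 = 0.2588
E(R_Renshaw) = R_f + β × MRP = 2.9837% + 0.2588 × 7.1327% = 4.83%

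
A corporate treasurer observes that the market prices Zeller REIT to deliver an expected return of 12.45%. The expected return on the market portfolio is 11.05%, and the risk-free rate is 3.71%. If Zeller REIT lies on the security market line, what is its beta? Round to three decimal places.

MRP = 11.05% − 3.71% = 7.34%
β = (E(R) − R_f) / MRP = (12.45% − 3.71%) / 7.34% = 8.74% / 7.34% = 1.191

1.191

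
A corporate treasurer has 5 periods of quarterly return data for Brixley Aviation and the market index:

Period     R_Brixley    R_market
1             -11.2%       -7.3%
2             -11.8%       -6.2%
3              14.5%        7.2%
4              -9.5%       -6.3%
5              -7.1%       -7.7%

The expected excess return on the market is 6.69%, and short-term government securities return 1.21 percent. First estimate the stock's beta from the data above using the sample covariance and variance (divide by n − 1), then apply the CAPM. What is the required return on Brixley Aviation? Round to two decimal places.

12.57%

Mean R_i = (-11.2 − 11.8 + 14.5 − 9.5 − 7.1) / 5 = -5.0200%
Mean R_m = (-7.3 − 6.2 + 7.2 − 6.3 − 7.7) / 5 = -4.0600%
Σ(R_i − R̄_i)(R_m − R̄_m) = 271.9340  ⇒  Cov = 271.9340 / 4 = 67.9835
Σ(R_m − R̄_m)² = 160.1320  ⇒  Var(R_m) = 160.1320 / 4 = 40.0330
β = Cov / Var(R_m) = 67.9835 / 40.0330 = 1.6982
E(R) = R_f + β × MRP = 1.21% + 1.6982 × 6.69% = 12.57%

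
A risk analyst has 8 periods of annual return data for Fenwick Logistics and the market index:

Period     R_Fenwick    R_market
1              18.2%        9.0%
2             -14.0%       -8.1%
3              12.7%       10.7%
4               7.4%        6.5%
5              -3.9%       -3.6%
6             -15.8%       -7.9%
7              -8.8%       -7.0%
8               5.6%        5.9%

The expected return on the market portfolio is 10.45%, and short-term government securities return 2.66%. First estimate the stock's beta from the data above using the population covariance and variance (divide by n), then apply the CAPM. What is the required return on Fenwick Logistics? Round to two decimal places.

Mean R_i = (18.2 − 14.0 + 12.7 + 7.4 − 3.9 − 15.8 − 8.8 + 5.6) / 8 = 0.1750%
Mean R_m = (9.0 − 8.1 + 10.7 + 6.5 − 3.6 − 7.9 − 7.0 + 5.9) / 8 = 0.6875%
Σ(R_i − R̄_i)(R_m − R̄_m) = 693.7275  ⇒  Cov = 693.7275 / 8 = 86.7159
Σ(R_m − R̄_m)² = 458.7488  ⇒  Var(R_m) = 458.7488 / 8 = 57.3436
β = Cov / Var(R_m) = 86.7159 / 57.3436 = 1.5122
MRP = 10.45% − 2.66% = 7.79%
E(R) = R_f + β × MRP = 2.66% + 1.5122 × 7.79% = 14.44%

14.44%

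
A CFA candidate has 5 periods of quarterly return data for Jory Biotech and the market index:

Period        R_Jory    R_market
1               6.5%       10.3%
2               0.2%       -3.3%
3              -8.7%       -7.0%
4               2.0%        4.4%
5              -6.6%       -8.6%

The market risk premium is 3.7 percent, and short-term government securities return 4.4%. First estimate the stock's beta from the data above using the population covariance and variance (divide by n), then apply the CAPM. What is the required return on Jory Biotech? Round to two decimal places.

7.11%

Mean R_i = (6.5 + 0.2 − 8.7 + 2.0 − 6.6) / 5 = -1.3200%
Mean R_m = (10.3 − 3.3 − 7.0 + 4.4 − 8.6) / 5 = -0.8400%
Σ(R_i − R̄_i)(R_m − R̄_m) = 187.2060  ⇒  Cov = 187.2060 / 5 = 37.4412
Σ(R_m − R̄_m)² = 255.7720  ⇒  Var(R_m) = 255.7720 / 5 = 51.1544
β = Cov / Var(R_m) = 37.4412 / 51.1544 = 0.7319
E(R) = R_f + β × MRP = 4.4% + 0.7319 × 3.7% = 7.11%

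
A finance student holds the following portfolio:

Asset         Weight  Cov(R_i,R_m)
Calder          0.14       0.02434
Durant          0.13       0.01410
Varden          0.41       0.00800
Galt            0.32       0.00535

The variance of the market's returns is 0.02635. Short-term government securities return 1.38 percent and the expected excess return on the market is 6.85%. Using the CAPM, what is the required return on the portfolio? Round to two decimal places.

4.04%

β_Calder = 0.02434 / 0.02635 = 0.9237
β_Durant = 0.01410 / 0.02635 = 0.5351
β_Varden = 0.00800 / 0.02635 = 0.3036
β_Galt = 0.00535 / 0.02635 = 0.2030
β_P = Σ w_i β_i = 0.14×0.9237 + 0.13×0.5351 + 0.41×0.3036 + 0.32×0.2030 = 0.3883
E(R_P) = R_f + β_P × MRP = 1.38% + 0.3883 × 6.85% = 4.04%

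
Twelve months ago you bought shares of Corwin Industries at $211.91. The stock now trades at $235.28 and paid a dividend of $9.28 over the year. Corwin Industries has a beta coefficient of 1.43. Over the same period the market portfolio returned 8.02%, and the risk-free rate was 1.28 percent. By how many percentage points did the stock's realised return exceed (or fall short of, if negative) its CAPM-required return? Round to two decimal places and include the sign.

Realised HPR = (P1 + D1 − P0) / P0 = (235.28 + 9.28 − 211.91) / 211.91 = 32.65 / 211.91 = 15.4075%
MRP = 8.02% − 1.28% = 6.74%
CAPM required = R_f + β·MRP = 1.28% + 1.43 × 6.74% = 10.9182%
α = realised − required = 15.4075% − 10.9182% = +4.49%

+4.49%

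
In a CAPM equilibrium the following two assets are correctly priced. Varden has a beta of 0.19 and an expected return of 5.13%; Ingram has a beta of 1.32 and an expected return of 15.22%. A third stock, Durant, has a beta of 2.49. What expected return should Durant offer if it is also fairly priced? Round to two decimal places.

25.67%

MRP (SML slope) = (15.22% − 5.13%) / (1.32 − 0.19) = 10.09% / 1.13 = 8.9292%
R_f (intercept) = 5.13% − 0.19 × 8.9292% = 3.4335%
E(R_Durant) = R_f + β × MRP = 3.4335% + 2.49 × 8.9292% = 25.67%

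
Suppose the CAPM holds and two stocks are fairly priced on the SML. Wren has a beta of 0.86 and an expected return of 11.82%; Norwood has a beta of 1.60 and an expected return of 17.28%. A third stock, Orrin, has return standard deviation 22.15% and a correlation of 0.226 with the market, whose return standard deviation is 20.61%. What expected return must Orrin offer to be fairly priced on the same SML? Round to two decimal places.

7.27%

MRP = (17.28% − 11.82%) / (1.60 − 0.86) = 7.3784%
R_f = 11.82% − 0.86 × 7.3784% = 5.4746%
β_Orrin = ρ·σ_i/σ_m = 0.226 × 22.15 / 20.61 = 0.2429
E(R_Orrin) = R_f + β × MRP = 5.4746% + 0.2429 × 7.3784% = 7.27%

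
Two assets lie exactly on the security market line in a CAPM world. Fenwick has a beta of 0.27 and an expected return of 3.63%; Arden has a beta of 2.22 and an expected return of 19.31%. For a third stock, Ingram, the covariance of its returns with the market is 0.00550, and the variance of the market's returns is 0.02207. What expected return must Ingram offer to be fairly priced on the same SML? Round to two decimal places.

MRP = (19.31% − 3.63%) / (2.22 − 0.27) = 8.0410%
R_f = 3.63% − 0.27 × 8.0410% = 1.4589%
β_Ingram = Cov / Var(R_m) = 0.00550 / 0.02207 = 0.2492
E(R_Ingram) = R_f + β × MRP = 1.4589% + 0.2492 × 8.0410% = 3.46%

3.46%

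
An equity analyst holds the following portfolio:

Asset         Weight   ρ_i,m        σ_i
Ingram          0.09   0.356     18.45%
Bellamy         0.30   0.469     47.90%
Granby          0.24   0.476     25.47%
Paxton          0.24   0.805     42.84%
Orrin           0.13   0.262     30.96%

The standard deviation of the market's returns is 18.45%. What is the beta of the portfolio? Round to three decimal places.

β_Ingram = 0.356 × 18.45% / 18.45% = 0.3560
β_Bellamy = 0.469 × 47.90% / 18.45% = 1.2176
β_Granby = 0.476 × 25.47% / 18.45% = 0.6571
β_Paxton = 0.805 × 42.84% / 18.45% = 1.8692
β_Orrin = 0.262 × 30.96% / 18.45% = 0.4396
β_P = Σ w_i β_i = 0.09×0.3560 + 0.30×1.2176 + 0.24×0.6571 + 0.24×1.8692 + 0.13×0.4396 = 1.0608

1.061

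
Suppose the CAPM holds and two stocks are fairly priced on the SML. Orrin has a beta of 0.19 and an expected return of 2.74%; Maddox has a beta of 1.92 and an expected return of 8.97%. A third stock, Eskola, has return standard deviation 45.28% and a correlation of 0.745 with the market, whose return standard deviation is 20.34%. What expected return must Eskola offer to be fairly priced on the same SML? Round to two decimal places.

8.03%

MRP = (8.97% − 2.74%) / (1.92 − 0.19) = 3.6012%
R_f = 2.74% − 0.19 × 3.6012% = 2.0558%
β_Eskola = ρ·σ_i/σ_m = 0.745 × 45.28 / 20.34 = 1.6585
E(R_Eskola) = R_f + β × MRP = 2.0558% + 1.6585 × 3.6012% = 8.03%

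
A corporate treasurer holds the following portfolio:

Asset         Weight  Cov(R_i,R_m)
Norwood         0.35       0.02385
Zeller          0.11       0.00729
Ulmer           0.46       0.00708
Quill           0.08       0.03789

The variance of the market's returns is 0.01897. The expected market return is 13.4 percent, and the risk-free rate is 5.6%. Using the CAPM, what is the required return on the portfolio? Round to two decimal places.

β_Norwood = 0.02385 / 0.01897 = 1.2572
β_Zeller = 0.00729 / 0.01897 = 0.3843
β_Ulmer = 0.00708 / 0.01897 = 0.3732
β_Quill = 0.03789 / 0.01897 = 1.9974
β_P = Σ w_i β_i = 0.35×1.2572 + 0.11×0.3843 + 0.46×0.3732 + 0.08×1.9974 = 0.8138
MRP = 13.4% − 5.6% = 7.80%
E(R_P) = R_f + β_P × MRP = 5.6% + 0.8138 × 7.8% = 11.95%

11.95%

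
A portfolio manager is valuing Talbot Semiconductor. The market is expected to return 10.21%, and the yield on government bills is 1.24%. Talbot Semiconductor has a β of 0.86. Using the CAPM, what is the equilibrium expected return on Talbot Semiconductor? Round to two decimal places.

Market risk premium = E(R_m) − R_f = 10.21% − 1.24% = 8.97%
E(R) = R_f + β × MRP = 1.24% + 0.86 × 8.97% = 8.95%

8.95%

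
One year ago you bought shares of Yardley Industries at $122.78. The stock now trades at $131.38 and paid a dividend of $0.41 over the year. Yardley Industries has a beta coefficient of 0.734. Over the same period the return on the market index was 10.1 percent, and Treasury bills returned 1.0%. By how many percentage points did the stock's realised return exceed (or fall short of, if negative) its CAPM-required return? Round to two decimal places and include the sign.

-0.34%

Realised HPR = (P1 + D1 − P0) / P0 = (131.38 + 0.41 − 122.78) / 122.78 = 9.01 / 122.78 = 7.3383%
MRP = 10.1% − 1.0% = 9.10%
CAPM required = R_f + β·MRP = 1.0% + 0.734 × 9.1% = 7.6794%
α = realised − required = 7.3383% − 7.6794% = -0.34%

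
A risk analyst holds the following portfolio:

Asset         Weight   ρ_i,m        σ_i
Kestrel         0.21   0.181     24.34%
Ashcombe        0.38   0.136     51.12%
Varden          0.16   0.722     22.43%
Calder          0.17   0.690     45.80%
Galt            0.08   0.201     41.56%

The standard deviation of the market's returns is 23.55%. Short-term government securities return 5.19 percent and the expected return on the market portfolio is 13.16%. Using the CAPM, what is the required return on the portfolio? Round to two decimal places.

β_Kestrel = 0.181 × 24.34% / 23.55% = 0.1871
β_Ashcombe = 0.136 × 51.12% / 23.55% = 0.2952
β_Varden = 0.722 × 22.43% / 23.55% = 0.6877
β_Calder = 0.690 × 45.80% / 23.55% = 1.3419
β_Galt = 0.201 × 41.56% / 23.55% = 0.3547
β_P = Σ w_i β_i = 0.21×0.1871 + 0.38×0.2952 + 0.16×0.6877 + 0.17×1.3419 + 0.08×0.3547 = 0.5180
MRP = 13.16% − 5.19% = 7.97%
E(R_P) = R_f + β_P × MRP = 5.19% + 0.5180 × 7.97% = 9.32%

9.32%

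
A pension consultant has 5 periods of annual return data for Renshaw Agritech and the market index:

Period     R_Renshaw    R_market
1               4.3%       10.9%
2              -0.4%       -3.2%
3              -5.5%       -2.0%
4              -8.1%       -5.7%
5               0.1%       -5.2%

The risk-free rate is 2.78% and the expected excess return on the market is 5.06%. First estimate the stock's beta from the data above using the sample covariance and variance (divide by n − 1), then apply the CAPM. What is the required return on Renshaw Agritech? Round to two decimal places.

5.34%

Mean R_i = (4.3 − 0.4 − 5.5 − 8.1 + 0.1) / 5 = -1.9200%
Mean R_m = (10.9 − 3.2 − 2.0 − 5.7 − 5.2) / 5 = -1.0400%
Σ(R_i − R̄_i)(R_m − R̄_m) = 94.8160  ⇒  Cov = 94.8160 / 4 = 23.7040
Σ(R_m − R̄_m)² = 187.1720  ⇒  Var(R_m) = 187.1720 / 4 = 46.7930
β = Cov / Var(R_m) = 23.7040 / 46.7930 = 0.5066
E(R) = R_f + β × MRP = 2.78% + 0.5066 × 5.06% = 5.34%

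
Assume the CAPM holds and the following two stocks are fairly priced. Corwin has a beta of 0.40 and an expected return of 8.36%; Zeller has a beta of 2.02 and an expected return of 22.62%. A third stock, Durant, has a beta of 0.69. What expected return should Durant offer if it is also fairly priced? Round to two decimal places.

MRP (SML slope) = (22.62% − 8.36%) / (2.02 − 0.40) = 14.26% / 1.62 = 8.8025%
R_f (intercept) = 8.36% − 0.40 × 8.8025% = 4.8390%
E(R_Durant) = R_f + β × MRP = 4.8390% + 0.69 × 8.8025% = 10.91%

10.91%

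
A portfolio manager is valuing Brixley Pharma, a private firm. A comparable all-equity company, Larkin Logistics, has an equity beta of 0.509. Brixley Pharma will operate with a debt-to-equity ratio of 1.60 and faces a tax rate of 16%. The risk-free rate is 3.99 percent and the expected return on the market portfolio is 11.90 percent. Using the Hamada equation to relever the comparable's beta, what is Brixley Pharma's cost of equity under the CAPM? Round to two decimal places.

β_L = β_U × [1 + (1 − t)(D/E)] = 0.509 × [1 + (1 − 0.16) × 1.60]
    = 0.509 × [1 + 0.84 × 1.60] = 0.509 × 2.3440 = 1.1931
MRP = 11.90% − 3.99% = 7.91%
E(R) = R_f + β_L × MRP = 3.99% + 1.1931 × 7.91% = 13.43%

13.43%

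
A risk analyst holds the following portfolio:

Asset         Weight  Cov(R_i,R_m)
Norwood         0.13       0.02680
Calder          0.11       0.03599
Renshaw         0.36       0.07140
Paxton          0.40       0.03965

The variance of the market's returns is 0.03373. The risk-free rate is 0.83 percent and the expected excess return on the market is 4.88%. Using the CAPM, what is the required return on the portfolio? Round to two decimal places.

β_Norwood = 0.02680 / 0.03373 = 0.7945
β_Calder = 0.03599 / 0.03373 = 1.0670
β_Renshaw = 0.07140 / 0.03373 = 2.1168
β_Paxton = 0.03965 / 0.03373 = 1.1755
β_P = Σ w_i β_i = 0.13×0.7945 + 0.11×1.0670 + 0.36×2.1168 + 0.40×1.1755 = 1.4529
E(R_P) = R_f + β_P × MRP = 0.83% + 1.4529 × 4.88% = 7.92%

7.92%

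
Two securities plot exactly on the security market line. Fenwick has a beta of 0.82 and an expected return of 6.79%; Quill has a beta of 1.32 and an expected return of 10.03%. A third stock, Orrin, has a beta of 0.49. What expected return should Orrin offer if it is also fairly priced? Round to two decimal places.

MRP (SML slope) = (10.03% − 6.79%) / (1.32 − 0.82) = 3.24% / 0.50 = 6.4800%
R_f (intercept) = 6.79% − 0.82 × 6.4800% = 1.4764%
E(R_Orrin) = R_f + β × MRP = 1.4764% + 0.49 × 6.4800% = 4.65%

4.65%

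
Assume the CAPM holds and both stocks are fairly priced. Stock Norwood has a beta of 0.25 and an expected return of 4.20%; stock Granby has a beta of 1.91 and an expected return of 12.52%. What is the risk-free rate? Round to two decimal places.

Both satisfy E(R) = R_f + β·MRP, so the slope of the SML is
MRP = (12.52% − 4.20%) / (1.91 − 0.25) = 8.32% / 1.66 = 5.0120%
R_f = E(R_Norwood) − β_Norwood·MRP = 4.20% − 0.25 × 5.0120% = 2.9470%

2.95%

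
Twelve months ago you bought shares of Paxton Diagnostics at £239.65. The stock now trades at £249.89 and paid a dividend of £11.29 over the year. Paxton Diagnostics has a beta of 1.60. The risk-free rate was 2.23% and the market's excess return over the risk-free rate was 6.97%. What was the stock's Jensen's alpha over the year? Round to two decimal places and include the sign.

-4.40%

Realised HPR = (P1 + D1 − P0) / P0 = (249.89 + 11.29 − 239.65) / 239.65 = 21.53 / 239.65 = 8.9839%
CAPM required = R_f + β·MRP = 2.23% + 1.60 × 6.97% = 13.3820%
α = realised − required = 8.9839% − 13.3820% = -4.40%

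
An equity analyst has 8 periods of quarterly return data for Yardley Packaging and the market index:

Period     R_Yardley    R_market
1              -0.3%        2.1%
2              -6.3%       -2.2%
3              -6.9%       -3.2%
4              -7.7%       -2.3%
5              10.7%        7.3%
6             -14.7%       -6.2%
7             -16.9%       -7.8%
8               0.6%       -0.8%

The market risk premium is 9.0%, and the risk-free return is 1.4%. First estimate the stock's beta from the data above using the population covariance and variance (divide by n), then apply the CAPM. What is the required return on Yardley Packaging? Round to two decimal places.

17.82%

Mean R_i = (-0.3 − 6.3 − 6.9 − 7.7 + 10.7 − 14.7 − 16.9 + 0.6) / 8 = -5.1875%
Mean R_m = (2.1 − 2.2 − 3.2 − 2.3 + 7.3 − 6.2 − 7.8 − 0.8) / 8 = -1.6375%
Σ(R_i − R̄_i)(R_m − R̄_m) = 285.6538  ⇒  Cov = 285.6538 / 8 = 35.7067
Σ(R_m − R̄_m)² = 156.5388  ⇒  Var(R_m) = 156.5388 / 8 = 19.5674
β = Cov / Var(R_m) = 35.7067 / 19.5674 = 1.8248
E(R) = R_f + β × MRP = 1.4% + 1.8248 × 9.0% = 17.82%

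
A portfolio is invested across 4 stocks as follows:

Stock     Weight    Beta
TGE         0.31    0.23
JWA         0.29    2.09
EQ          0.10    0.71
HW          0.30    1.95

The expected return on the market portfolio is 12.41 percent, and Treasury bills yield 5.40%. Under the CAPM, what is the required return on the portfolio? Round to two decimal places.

14.75%

β_P = Σ w_i β_i = 0.31×0.23 + 0.29×2.09 + 0.10×0.71 + 0.30×1.95 = 1.3334
MRP = 12.41% − 5.40% = 7.01%
E(R_P) = R_f + β_P × MRP = 5.40% + 1.3334 × 7.01% = 14.75%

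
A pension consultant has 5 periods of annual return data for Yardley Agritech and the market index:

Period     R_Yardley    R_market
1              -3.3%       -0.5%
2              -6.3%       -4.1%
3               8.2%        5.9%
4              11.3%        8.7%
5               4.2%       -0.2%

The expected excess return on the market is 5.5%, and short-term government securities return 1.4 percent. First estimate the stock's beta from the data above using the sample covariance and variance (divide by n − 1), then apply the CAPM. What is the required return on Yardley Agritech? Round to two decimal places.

8.79%

Mean R_i = (-3.3 − 6.3 + 8.2 + 11.3 + 4.2) / 5 = 2.8200%
Mean R_m = (-0.5 − 4.1 + 5.9 + 8.7 − 0.2) / 5 = 1.9600%
Σ(R_i − R̄_i)(R_m − R̄_m) = 145.6940  ⇒  Cov = 145.6940 / 4 = 36.4235
Σ(R_m − R̄_m)² = 108.3920  ⇒  Var(R_m) = 108.3920 / 4 = 27.0980
β = Cov / Var(R_m) = 36.4235 / 27.0980 = 1.3441
E(R) = R_f + β × MRP = 1.4% + 1.3441 × 5.5% = 8.79%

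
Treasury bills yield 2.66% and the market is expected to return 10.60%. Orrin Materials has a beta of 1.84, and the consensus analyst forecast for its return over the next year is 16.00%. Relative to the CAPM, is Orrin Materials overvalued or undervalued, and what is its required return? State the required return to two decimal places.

Overvalued; required return 17.27%

MRP = 10.60% − 2.66% = 7.94%
Required return = R_f + β·MRP = 2.66% + 1.84 × 7.94% = 17.27%
Forecast 16.00% < required 17.27% → the stock plots below the SML → overvalued.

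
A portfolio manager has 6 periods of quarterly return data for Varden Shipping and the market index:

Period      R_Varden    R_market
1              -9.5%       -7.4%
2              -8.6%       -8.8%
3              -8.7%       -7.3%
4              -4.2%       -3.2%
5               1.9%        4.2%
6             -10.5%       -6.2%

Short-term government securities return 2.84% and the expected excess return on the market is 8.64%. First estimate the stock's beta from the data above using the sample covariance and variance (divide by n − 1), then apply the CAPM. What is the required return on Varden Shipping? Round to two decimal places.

10.88%

Mean R_i = (-9.5 − 8.6 − 8.7 − 4.2 + 1.9 − 10.5) / 6 = -6.6000%
Mean R_m = (-7.4 − 8.8 − 7.3 − 3.2 + 4.2 − 6.2) / 6 = -4.7833%
Σ(R_i − R̄_i)(R_m − R̄_m) = 106.5900  ⇒  Cov = 106.5900 / 5 = 21.3180
Σ(R_m − R̄_m)² = 114.5283  ⇒  Var(R_m) = 114.5283 / 5 = 22.9057
β = Cov / Var(R_m) = 21.3180 / 22.9057 = 0.9307
E(R) = R_f + β × MRP = 2.84% + 0.9307 × 8.64% = 10.88%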